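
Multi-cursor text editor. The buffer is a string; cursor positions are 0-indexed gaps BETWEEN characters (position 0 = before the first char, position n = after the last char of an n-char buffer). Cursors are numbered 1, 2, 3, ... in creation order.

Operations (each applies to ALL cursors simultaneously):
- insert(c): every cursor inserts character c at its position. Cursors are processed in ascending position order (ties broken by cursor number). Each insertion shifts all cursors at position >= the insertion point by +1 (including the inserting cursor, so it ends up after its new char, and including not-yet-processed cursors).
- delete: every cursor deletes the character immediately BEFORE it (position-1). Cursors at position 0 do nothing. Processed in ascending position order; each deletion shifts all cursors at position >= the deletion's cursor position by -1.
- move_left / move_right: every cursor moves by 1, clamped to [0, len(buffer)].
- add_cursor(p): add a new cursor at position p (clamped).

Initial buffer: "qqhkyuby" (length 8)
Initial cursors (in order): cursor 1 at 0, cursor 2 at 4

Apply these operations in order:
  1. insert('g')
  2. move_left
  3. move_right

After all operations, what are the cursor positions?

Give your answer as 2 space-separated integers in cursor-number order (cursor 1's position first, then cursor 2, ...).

After op 1 (insert('g')): buffer="gqqhkgyuby" (len 10), cursors c1@1 c2@6, authorship 1....2....
After op 2 (move_left): buffer="gqqhkgyuby" (len 10), cursors c1@0 c2@5, authorship 1....2....
After op 3 (move_right): buffer="gqqhkgyuby" (len 10), cursors c1@1 c2@6, authorship 1....2....

Answer: 1 6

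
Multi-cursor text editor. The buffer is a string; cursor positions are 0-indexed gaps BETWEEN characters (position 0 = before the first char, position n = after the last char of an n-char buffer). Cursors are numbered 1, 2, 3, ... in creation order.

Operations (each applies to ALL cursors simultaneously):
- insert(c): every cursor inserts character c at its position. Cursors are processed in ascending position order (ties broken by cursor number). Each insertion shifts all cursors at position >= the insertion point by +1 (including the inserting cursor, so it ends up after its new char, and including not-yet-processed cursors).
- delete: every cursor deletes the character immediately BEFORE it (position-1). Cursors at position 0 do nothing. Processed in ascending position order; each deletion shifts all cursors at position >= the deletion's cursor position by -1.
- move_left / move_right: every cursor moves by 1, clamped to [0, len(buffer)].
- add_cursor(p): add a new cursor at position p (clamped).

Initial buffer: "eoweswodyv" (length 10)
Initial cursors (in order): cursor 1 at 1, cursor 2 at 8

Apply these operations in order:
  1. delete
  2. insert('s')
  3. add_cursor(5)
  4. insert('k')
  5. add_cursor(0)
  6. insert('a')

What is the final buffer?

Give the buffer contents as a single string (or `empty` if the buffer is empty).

After op 1 (delete): buffer="oweswoyv" (len 8), cursors c1@0 c2@6, authorship ........
After op 2 (insert('s')): buffer="soweswosyv" (len 10), cursors c1@1 c2@8, authorship 1......2..
After op 3 (add_cursor(5)): buffer="soweswosyv" (len 10), cursors c1@1 c3@5 c2@8, authorship 1......2..
After op 4 (insert('k')): buffer="skoweskwoskyv" (len 13), cursors c1@2 c3@7 c2@11, authorship 11....3..22..
After op 5 (add_cursor(0)): buffer="skoweskwoskyv" (len 13), cursors c4@0 c1@2 c3@7 c2@11, authorship 11....3..22..
After op 6 (insert('a')): buffer="askaoweskawoskayv" (len 17), cursors c4@1 c1@4 c3@10 c2@15, authorship 4111....33..222..

Answer: askaoweskawoskayv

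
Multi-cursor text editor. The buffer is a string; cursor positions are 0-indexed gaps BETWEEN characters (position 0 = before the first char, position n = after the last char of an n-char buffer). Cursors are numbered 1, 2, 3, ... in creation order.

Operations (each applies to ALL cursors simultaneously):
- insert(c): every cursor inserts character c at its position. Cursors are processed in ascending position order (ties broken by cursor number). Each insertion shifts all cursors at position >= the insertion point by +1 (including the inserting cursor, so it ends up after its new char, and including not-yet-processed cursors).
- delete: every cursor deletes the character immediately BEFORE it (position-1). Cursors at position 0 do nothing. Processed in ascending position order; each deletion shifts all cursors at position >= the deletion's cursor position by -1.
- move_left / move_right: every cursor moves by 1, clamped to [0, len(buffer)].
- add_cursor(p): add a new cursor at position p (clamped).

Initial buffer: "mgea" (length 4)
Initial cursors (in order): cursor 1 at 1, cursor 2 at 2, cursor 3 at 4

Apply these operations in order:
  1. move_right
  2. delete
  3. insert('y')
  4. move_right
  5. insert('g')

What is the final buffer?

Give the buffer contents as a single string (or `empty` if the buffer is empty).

After op 1 (move_right): buffer="mgea" (len 4), cursors c1@2 c2@3 c3@4, authorship ....
After op 2 (delete): buffer="m" (len 1), cursors c1@1 c2@1 c3@1, authorship .
After op 3 (insert('y')): buffer="myyy" (len 4), cursors c1@4 c2@4 c3@4, authorship .123
After op 4 (move_right): buffer="myyy" (len 4), cursors c1@4 c2@4 c3@4, authorship .123
After op 5 (insert('g')): buffer="myyyggg" (len 7), cursors c1@7 c2@7 c3@7, authorship .123123

Answer: myyyggg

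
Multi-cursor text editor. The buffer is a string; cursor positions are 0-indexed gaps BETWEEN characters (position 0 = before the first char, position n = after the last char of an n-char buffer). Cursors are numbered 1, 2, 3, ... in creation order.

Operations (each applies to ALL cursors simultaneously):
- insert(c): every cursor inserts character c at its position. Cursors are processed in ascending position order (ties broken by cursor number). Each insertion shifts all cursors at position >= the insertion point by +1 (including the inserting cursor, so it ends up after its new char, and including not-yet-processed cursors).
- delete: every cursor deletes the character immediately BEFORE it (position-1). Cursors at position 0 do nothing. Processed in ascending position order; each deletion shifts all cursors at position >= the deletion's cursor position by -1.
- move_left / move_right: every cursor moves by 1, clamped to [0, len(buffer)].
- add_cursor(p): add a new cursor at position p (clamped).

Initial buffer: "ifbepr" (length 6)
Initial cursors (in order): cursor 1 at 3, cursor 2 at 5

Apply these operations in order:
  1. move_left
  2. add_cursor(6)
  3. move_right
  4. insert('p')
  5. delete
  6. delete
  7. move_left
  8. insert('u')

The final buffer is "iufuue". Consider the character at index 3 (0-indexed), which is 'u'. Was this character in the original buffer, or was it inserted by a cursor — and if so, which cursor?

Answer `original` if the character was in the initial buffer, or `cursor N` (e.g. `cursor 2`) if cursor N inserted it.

After op 1 (move_left): buffer="ifbepr" (len 6), cursors c1@2 c2@4, authorship ......
After op 2 (add_cursor(6)): buffer="ifbepr" (len 6), cursors c1@2 c2@4 c3@6, authorship ......
After op 3 (move_right): buffer="ifbepr" (len 6), cursors c1@3 c2@5 c3@6, authorship ......
After op 4 (insert('p')): buffer="ifbpepprp" (len 9), cursors c1@4 c2@7 c3@9, authorship ...1..2.3
After op 5 (delete): buffer="ifbepr" (len 6), cursors c1@3 c2@5 c3@6, authorship ......
After op 6 (delete): buffer="ife" (len 3), cursors c1@2 c2@3 c3@3, authorship ...
After op 7 (move_left): buffer="ife" (len 3), cursors c1@1 c2@2 c3@2, authorship ...
After op 8 (insert('u')): buffer="iufuue" (len 6), cursors c1@2 c2@5 c3@5, authorship .1.23.
Authorship (.=original, N=cursor N): . 1 . 2 3 .
Index 3: author = 2

Answer: cursor 2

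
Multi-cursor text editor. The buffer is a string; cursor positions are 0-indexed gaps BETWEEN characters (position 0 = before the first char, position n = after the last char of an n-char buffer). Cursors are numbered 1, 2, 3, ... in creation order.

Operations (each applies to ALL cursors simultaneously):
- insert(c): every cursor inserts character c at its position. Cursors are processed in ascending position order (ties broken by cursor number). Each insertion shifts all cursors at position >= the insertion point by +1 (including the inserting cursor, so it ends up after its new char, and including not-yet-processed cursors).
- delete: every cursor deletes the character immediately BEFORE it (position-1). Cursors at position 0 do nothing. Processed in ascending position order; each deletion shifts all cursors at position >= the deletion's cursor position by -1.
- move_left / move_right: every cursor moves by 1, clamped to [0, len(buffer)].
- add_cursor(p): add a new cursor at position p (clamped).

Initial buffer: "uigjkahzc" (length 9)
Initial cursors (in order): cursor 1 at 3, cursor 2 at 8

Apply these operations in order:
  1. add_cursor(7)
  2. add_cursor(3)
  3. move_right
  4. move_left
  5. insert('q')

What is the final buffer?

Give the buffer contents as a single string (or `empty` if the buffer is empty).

Answer: uigqqjkahqzqc

Derivation:
After op 1 (add_cursor(7)): buffer="uigjkahzc" (len 9), cursors c1@3 c3@7 c2@8, authorship .........
After op 2 (add_cursor(3)): buffer="uigjkahzc" (len 9), cursors c1@3 c4@3 c3@7 c2@8, authorship .........
After op 3 (move_right): buffer="uigjkahzc" (len 9), cursors c1@4 c4@4 c3@8 c2@9, authorship .........
After op 4 (move_left): buffer="uigjkahzc" (len 9), cursors c1@3 c4@3 c3@7 c2@8, authorship .........
After op 5 (insert('q')): buffer="uigqqjkahqzqc" (len 13), cursors c1@5 c4@5 c3@10 c2@12, authorship ...14....3.2.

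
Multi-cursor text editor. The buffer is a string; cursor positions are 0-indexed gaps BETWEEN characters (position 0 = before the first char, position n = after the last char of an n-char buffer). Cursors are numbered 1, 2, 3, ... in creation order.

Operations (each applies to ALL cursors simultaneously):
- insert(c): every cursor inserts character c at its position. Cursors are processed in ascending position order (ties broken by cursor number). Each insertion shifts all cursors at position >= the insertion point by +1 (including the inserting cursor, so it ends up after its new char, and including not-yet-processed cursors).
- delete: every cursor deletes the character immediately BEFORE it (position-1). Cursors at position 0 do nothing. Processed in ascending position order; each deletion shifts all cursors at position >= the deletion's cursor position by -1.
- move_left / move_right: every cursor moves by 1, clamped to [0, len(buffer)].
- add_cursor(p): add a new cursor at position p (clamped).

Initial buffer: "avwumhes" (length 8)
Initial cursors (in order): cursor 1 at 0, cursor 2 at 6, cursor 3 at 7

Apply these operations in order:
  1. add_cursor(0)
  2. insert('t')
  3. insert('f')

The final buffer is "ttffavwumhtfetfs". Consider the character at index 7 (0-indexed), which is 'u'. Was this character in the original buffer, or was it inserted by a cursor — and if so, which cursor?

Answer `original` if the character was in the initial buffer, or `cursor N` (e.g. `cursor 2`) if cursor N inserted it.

Answer: original

Derivation:
After op 1 (add_cursor(0)): buffer="avwumhes" (len 8), cursors c1@0 c4@0 c2@6 c3@7, authorship ........
After op 2 (insert('t')): buffer="ttavwumhtets" (len 12), cursors c1@2 c4@2 c2@9 c3@11, authorship 14......2.3.
After op 3 (insert('f')): buffer="ttffavwumhtfetfs" (len 16), cursors c1@4 c4@4 c2@12 c3@15, authorship 1414......22.33.
Authorship (.=original, N=cursor N): 1 4 1 4 . . . . . . 2 2 . 3 3 .
Index 7: author = original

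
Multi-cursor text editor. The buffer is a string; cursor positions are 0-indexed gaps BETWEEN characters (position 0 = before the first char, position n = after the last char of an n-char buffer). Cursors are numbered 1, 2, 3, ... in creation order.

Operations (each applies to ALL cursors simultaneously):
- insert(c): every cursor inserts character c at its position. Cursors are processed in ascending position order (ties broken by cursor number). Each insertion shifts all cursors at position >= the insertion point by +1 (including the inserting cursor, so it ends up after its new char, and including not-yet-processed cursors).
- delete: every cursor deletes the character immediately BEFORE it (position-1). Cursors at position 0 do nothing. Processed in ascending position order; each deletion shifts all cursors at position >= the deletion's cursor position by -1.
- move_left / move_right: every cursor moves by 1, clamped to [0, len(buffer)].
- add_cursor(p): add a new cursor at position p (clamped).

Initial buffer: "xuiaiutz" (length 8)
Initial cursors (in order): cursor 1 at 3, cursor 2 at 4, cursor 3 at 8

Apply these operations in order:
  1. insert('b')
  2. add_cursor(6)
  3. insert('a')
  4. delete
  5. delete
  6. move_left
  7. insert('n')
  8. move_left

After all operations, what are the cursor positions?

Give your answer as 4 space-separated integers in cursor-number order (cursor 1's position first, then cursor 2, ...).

After op 1 (insert('b')): buffer="xuibabiutzb" (len 11), cursors c1@4 c2@6 c3@11, authorship ...1.2....3
After op 2 (add_cursor(6)): buffer="xuibabiutzb" (len 11), cursors c1@4 c2@6 c4@6 c3@11, authorship ...1.2....3
After op 3 (insert('a')): buffer="xuibaabaaiutzba" (len 15), cursors c1@5 c2@9 c4@9 c3@15, authorship ...11.224....33
After op 4 (delete): buffer="xuibabiutzb" (len 11), cursors c1@4 c2@6 c4@6 c3@11, authorship ...1.2....3
After op 5 (delete): buffer="xuiiutz" (len 7), cursors c1@3 c2@3 c4@3 c3@7, authorship .......
After op 6 (move_left): buffer="xuiiutz" (len 7), cursors c1@2 c2@2 c4@2 c3@6, authorship .......
After op 7 (insert('n')): buffer="xunnniiutnz" (len 11), cursors c1@5 c2@5 c4@5 c3@10, authorship ..124....3.
After op 8 (move_left): buffer="xunnniiutnz" (len 11), cursors c1@4 c2@4 c4@4 c3@9, authorship ..124....3.

Answer: 4 4 9 4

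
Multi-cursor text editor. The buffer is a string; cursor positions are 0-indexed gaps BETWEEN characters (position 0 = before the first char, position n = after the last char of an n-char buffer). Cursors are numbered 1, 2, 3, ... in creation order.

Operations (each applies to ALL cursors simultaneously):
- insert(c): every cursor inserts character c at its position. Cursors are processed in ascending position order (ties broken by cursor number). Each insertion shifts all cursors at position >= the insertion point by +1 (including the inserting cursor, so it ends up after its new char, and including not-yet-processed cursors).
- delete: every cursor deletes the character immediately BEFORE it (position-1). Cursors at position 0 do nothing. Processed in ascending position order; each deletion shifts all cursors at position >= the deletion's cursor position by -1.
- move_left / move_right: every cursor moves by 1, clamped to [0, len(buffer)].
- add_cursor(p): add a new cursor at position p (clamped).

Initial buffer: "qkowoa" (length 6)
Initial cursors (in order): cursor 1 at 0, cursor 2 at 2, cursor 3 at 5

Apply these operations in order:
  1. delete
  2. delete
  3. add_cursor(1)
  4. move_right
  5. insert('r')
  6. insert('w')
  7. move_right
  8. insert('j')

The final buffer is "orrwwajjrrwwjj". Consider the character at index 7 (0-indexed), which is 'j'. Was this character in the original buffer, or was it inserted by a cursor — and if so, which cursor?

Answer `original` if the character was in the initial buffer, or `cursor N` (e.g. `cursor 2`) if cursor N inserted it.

After op 1 (delete): buffer="qowa" (len 4), cursors c1@0 c2@1 c3@3, authorship ....
After op 2 (delete): buffer="oa" (len 2), cursors c1@0 c2@0 c3@1, authorship ..
After op 3 (add_cursor(1)): buffer="oa" (len 2), cursors c1@0 c2@0 c3@1 c4@1, authorship ..
After op 4 (move_right): buffer="oa" (len 2), cursors c1@1 c2@1 c3@2 c4@2, authorship ..
After op 5 (insert('r')): buffer="orrarr" (len 6), cursors c1@3 c2@3 c3@6 c4@6, authorship .12.34
After op 6 (insert('w')): buffer="orrwwarrww" (len 10), cursors c1@5 c2@5 c3@10 c4@10, authorship .1212.3434
After op 7 (move_right): buffer="orrwwarrww" (len 10), cursors c1@6 c2@6 c3@10 c4@10, authorship .1212.3434
After op 8 (insert('j')): buffer="orrwwajjrrwwjj" (len 14), cursors c1@8 c2@8 c3@14 c4@14, authorship .1212.12343434
Authorship (.=original, N=cursor N): . 1 2 1 2 . 1 2 3 4 3 4 3 4
Index 7: author = 2

Answer: cursor 2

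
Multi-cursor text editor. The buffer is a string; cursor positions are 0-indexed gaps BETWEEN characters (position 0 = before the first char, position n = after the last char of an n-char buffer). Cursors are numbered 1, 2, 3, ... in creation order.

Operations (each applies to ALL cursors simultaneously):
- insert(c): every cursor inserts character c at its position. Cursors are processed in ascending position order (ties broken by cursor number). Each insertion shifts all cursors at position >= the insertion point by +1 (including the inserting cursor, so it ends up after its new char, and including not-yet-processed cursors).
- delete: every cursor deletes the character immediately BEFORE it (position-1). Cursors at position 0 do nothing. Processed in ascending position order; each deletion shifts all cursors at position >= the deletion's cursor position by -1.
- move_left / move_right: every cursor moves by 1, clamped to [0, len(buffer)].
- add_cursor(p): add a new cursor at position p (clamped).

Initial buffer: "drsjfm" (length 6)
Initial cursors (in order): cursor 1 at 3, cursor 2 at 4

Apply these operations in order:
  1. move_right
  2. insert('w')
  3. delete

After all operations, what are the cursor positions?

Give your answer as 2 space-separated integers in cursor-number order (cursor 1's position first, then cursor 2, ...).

Answer: 4 5

Derivation:
After op 1 (move_right): buffer="drsjfm" (len 6), cursors c1@4 c2@5, authorship ......
After op 2 (insert('w')): buffer="drsjwfwm" (len 8), cursors c1@5 c2@7, authorship ....1.2.
After op 3 (delete): buffer="drsjfm" (len 6), cursors c1@4 c2@5, authorship ......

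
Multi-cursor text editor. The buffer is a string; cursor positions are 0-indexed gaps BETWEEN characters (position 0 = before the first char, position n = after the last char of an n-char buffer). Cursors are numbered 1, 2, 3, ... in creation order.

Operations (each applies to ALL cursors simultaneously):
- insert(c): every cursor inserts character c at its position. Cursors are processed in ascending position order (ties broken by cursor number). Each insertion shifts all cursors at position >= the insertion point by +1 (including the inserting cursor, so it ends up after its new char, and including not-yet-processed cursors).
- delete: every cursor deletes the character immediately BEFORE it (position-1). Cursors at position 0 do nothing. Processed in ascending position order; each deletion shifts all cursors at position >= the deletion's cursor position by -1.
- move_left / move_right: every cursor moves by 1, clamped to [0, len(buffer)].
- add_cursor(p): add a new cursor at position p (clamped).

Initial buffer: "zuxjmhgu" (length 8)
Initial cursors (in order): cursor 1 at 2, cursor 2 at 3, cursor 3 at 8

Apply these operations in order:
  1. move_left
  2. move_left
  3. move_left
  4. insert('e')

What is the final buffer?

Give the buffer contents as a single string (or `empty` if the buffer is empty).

Answer: eezuxjmehgu

Derivation:
After op 1 (move_left): buffer="zuxjmhgu" (len 8), cursors c1@1 c2@2 c3@7, authorship ........
After op 2 (move_left): buffer="zuxjmhgu" (len 8), cursors c1@0 c2@1 c3@6, authorship ........
After op 3 (move_left): buffer="zuxjmhgu" (len 8), cursors c1@0 c2@0 c3@5, authorship ........
After op 4 (insert('e')): buffer="eezuxjmehgu" (len 11), cursors c1@2 c2@2 c3@8, authorship 12.....3...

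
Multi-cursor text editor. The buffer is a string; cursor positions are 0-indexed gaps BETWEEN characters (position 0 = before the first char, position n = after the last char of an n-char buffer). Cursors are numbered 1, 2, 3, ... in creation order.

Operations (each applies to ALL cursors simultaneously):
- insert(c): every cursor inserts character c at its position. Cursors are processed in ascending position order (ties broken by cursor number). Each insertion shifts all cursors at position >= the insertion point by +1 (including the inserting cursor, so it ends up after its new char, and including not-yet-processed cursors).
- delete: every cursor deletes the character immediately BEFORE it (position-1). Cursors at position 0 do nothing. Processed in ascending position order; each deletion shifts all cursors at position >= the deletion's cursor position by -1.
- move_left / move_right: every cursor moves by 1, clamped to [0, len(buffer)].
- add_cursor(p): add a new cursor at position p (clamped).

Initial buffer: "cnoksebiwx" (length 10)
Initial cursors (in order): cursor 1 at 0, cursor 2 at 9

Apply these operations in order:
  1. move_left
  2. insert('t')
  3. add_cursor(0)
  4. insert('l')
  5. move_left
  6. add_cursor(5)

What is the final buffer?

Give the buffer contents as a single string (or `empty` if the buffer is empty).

After op 1 (move_left): buffer="cnoksebiwx" (len 10), cursors c1@0 c2@8, authorship ..........
After op 2 (insert('t')): buffer="tcnoksebitwx" (len 12), cursors c1@1 c2@10, authorship 1........2..
After op 3 (add_cursor(0)): buffer="tcnoksebitwx" (len 12), cursors c3@0 c1@1 c2@10, authorship 1........2..
After op 4 (insert('l')): buffer="ltlcnoksebitlwx" (len 15), cursors c3@1 c1@3 c2@13, authorship 311........22..
After op 5 (move_left): buffer="ltlcnoksebitlwx" (len 15), cursors c3@0 c1@2 c2@12, authorship 311........22..
After op 6 (add_cursor(5)): buffer="ltlcnoksebitlwx" (len 15), cursors c3@0 c1@2 c4@5 c2@12, authorship 311........22..

Answer: ltlcnoksebitlwx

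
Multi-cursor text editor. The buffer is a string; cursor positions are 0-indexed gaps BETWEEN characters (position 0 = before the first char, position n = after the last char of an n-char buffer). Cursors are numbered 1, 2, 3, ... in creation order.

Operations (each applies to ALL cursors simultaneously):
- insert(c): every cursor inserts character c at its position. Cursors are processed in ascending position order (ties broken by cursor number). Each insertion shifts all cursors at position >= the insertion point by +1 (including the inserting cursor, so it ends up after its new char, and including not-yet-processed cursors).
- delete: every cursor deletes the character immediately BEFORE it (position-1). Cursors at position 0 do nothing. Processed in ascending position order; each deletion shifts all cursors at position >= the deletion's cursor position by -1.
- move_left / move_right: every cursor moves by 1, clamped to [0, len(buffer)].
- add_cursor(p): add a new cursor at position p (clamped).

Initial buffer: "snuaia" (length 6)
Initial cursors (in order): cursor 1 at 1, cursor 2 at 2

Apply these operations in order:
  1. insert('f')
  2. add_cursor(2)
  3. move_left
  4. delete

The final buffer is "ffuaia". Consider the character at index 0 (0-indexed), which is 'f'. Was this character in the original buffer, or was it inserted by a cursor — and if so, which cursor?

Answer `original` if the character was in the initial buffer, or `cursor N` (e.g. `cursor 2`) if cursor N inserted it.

After op 1 (insert('f')): buffer="sfnfuaia" (len 8), cursors c1@2 c2@4, authorship .1.2....
After op 2 (add_cursor(2)): buffer="sfnfuaia" (len 8), cursors c1@2 c3@2 c2@4, authorship .1.2....
After op 3 (move_left): buffer="sfnfuaia" (len 8), cursors c1@1 c3@1 c2@3, authorship .1.2....
After op 4 (delete): buffer="ffuaia" (len 6), cursors c1@0 c3@0 c2@1, authorship 12....
Authorship (.=original, N=cursor N): 1 2 . . . .
Index 0: author = 1

Answer: cursor 1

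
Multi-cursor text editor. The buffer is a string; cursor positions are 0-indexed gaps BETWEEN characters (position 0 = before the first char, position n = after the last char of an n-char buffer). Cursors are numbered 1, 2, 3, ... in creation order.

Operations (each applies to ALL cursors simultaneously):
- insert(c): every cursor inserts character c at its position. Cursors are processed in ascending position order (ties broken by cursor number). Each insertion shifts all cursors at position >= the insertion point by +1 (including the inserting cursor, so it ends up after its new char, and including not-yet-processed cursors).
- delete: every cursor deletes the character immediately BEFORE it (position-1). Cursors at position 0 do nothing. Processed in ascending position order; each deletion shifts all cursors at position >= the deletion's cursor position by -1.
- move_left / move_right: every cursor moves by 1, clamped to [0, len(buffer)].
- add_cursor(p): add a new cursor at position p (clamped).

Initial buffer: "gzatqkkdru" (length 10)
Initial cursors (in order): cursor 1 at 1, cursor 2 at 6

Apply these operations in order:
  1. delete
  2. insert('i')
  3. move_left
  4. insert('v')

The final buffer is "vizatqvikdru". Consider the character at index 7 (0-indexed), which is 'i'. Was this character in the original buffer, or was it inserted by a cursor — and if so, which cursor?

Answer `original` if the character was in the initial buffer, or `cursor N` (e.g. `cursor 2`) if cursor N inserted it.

After op 1 (delete): buffer="zatqkdru" (len 8), cursors c1@0 c2@4, authorship ........
After op 2 (insert('i')): buffer="izatqikdru" (len 10), cursors c1@1 c2@6, authorship 1....2....
After op 3 (move_left): buffer="izatqikdru" (len 10), cursors c1@0 c2@5, authorship 1....2....
After op 4 (insert('v')): buffer="vizatqvikdru" (len 12), cursors c1@1 c2@7, authorship 11....22....
Authorship (.=original, N=cursor N): 1 1 . . . . 2 2 . . . .
Index 7: author = 2

Answer: cursor 2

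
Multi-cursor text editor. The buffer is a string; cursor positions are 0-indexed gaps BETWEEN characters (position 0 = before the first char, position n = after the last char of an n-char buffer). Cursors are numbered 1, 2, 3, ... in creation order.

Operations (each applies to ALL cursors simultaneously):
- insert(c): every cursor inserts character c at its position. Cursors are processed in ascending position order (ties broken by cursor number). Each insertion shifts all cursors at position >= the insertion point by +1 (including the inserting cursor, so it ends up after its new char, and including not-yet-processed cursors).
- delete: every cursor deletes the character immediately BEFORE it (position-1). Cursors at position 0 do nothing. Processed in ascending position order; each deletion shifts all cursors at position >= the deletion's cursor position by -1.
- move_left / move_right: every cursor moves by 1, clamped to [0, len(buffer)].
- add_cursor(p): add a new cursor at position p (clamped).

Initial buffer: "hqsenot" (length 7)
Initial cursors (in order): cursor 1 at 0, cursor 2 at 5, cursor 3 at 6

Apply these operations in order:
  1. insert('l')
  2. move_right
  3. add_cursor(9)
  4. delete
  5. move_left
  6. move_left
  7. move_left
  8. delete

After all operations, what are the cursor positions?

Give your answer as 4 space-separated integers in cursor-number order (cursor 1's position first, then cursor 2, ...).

Answer: 0 0 0 0

Derivation:
After op 1 (insert('l')): buffer="lhqsenlolt" (len 10), cursors c1@1 c2@7 c3@9, authorship 1.....2.3.
After op 2 (move_right): buffer="lhqsenlolt" (len 10), cursors c1@2 c2@8 c3@10, authorship 1.....2.3.
After op 3 (add_cursor(9)): buffer="lhqsenlolt" (len 10), cursors c1@2 c2@8 c4@9 c3@10, authorship 1.....2.3.
After op 4 (delete): buffer="lqsenl" (len 6), cursors c1@1 c2@6 c3@6 c4@6, authorship 1....2
After op 5 (move_left): buffer="lqsenl" (len 6), cursors c1@0 c2@5 c3@5 c4@5, authorship 1....2
After op 6 (move_left): buffer="lqsenl" (len 6), cursors c1@0 c2@4 c3@4 c4@4, authorship 1....2
After op 7 (move_left): buffer="lqsenl" (len 6), cursors c1@0 c2@3 c3@3 c4@3, authorship 1....2
After op 8 (delete): buffer="enl" (len 3), cursors c1@0 c2@0 c3@0 c4@0, authorship ..2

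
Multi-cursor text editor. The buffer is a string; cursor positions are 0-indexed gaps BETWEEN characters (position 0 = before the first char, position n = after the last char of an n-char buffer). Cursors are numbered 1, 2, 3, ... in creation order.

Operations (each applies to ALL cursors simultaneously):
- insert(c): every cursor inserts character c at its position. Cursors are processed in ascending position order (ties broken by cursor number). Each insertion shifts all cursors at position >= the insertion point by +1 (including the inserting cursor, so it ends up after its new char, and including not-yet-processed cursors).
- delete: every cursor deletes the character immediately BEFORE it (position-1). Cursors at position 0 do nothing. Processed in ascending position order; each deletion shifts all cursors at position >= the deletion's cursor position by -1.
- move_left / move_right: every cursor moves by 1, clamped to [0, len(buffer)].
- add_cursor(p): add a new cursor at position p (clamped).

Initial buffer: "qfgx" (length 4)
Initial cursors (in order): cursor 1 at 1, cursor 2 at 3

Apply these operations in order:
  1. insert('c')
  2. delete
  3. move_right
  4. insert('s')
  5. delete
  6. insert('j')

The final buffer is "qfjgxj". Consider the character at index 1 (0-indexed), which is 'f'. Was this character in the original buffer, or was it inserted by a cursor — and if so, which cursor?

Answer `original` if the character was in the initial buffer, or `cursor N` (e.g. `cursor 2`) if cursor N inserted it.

After op 1 (insert('c')): buffer="qcfgcx" (len 6), cursors c1@2 c2@5, authorship .1..2.
After op 2 (delete): buffer="qfgx" (len 4), cursors c1@1 c2@3, authorship ....
After op 3 (move_right): buffer="qfgx" (len 4), cursors c1@2 c2@4, authorship ....
After op 4 (insert('s')): buffer="qfsgxs" (len 6), cursors c1@3 c2@6, authorship ..1..2
After op 5 (delete): buffer="qfgx" (len 4), cursors c1@2 c2@4, authorship ....
After op 6 (insert('j')): buffer="qfjgxj" (len 6), cursors c1@3 c2@6, authorship ..1..2
Authorship (.=original, N=cursor N): . . 1 . . 2
Index 1: author = original

Answer: original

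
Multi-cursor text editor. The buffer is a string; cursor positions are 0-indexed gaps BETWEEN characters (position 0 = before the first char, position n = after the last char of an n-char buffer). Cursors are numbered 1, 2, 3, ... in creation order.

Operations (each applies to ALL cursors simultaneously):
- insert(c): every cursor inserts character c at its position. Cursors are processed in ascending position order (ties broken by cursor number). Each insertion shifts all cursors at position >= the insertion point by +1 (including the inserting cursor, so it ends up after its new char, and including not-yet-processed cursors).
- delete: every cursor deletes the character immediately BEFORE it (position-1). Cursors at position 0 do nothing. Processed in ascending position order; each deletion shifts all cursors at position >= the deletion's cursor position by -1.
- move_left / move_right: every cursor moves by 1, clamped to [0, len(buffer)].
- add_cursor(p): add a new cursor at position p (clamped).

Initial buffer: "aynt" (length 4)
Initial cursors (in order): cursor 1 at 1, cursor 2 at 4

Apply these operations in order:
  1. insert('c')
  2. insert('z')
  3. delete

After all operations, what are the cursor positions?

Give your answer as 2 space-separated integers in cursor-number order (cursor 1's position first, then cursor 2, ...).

Answer: 2 6

Derivation:
After op 1 (insert('c')): buffer="acyntc" (len 6), cursors c1@2 c2@6, authorship .1...2
After op 2 (insert('z')): buffer="aczyntcz" (len 8), cursors c1@3 c2@8, authorship .11...22
After op 3 (delete): buffer="acyntc" (len 6), cursors c1@2 c2@6, authorship .1...2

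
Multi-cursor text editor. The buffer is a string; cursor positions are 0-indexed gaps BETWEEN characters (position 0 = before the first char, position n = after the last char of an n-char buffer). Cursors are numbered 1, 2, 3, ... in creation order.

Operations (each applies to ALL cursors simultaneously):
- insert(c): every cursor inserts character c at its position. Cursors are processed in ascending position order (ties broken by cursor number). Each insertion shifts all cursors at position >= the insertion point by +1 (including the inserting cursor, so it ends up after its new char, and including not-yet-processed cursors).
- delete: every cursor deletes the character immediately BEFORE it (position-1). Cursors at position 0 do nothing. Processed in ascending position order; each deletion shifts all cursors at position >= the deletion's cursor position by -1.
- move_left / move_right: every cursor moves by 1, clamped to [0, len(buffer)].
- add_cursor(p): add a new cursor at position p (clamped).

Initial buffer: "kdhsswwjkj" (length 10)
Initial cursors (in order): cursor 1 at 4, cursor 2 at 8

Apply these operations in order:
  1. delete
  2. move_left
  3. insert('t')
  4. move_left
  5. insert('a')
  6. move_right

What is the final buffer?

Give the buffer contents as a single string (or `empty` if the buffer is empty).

Answer: kdathswatwkj

Derivation:
After op 1 (delete): buffer="kdhswwkj" (len 8), cursors c1@3 c2@6, authorship ........
After op 2 (move_left): buffer="kdhswwkj" (len 8), cursors c1@2 c2@5, authorship ........
After op 3 (insert('t')): buffer="kdthswtwkj" (len 10), cursors c1@3 c2@7, authorship ..1...2...
After op 4 (move_left): buffer="kdthswtwkj" (len 10), cursors c1@2 c2@6, authorship ..1...2...
After op 5 (insert('a')): buffer="kdathswatwkj" (len 12), cursors c1@3 c2@8, authorship ..11...22...
After op 6 (move_right): buffer="kdathswatwkj" (len 12), cursors c1@4 c2@9, authorship ..11...22...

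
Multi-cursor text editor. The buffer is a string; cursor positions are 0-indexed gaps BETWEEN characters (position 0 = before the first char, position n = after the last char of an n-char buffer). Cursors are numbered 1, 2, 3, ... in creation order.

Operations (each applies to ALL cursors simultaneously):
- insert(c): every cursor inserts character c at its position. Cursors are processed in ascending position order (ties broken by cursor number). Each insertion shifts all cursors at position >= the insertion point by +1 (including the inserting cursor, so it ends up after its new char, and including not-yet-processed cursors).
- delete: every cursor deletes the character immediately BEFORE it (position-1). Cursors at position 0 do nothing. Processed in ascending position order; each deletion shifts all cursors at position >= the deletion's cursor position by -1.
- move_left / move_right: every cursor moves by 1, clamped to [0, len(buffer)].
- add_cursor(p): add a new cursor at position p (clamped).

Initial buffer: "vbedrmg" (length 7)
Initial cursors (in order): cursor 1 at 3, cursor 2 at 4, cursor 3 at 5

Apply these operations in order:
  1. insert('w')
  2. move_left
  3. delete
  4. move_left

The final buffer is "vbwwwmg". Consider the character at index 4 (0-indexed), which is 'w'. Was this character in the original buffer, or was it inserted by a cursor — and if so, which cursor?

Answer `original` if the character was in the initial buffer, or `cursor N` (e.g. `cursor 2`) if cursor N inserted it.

Answer: cursor 3

Derivation:
After op 1 (insert('w')): buffer="vbewdwrwmg" (len 10), cursors c1@4 c2@6 c3@8, authorship ...1.2.3..
After op 2 (move_left): buffer="vbewdwrwmg" (len 10), cursors c1@3 c2@5 c3@7, authorship ...1.2.3..
After op 3 (delete): buffer="vbwwwmg" (len 7), cursors c1@2 c2@3 c3@4, authorship ..123..
After op 4 (move_left): buffer="vbwwwmg" (len 7), cursors c1@1 c2@2 c3@3, authorship ..123..
Authorship (.=original, N=cursor N): . . 1 2 3 . .
Index 4: author = 3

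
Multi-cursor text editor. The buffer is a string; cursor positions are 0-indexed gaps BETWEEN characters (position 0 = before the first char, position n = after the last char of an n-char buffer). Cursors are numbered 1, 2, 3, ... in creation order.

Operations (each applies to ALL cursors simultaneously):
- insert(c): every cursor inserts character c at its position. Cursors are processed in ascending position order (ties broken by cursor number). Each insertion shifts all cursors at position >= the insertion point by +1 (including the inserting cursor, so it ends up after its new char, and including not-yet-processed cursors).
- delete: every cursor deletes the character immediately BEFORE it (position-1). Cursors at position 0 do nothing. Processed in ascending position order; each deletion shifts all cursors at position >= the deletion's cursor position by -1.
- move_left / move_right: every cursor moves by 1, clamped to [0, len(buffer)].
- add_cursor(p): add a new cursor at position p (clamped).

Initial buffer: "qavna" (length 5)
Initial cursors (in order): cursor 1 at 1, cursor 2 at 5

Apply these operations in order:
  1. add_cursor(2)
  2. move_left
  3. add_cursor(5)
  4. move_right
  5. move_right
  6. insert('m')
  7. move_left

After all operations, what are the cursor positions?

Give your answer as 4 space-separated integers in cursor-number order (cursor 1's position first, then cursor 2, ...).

After op 1 (add_cursor(2)): buffer="qavna" (len 5), cursors c1@1 c3@2 c2@5, authorship .....
After op 2 (move_left): buffer="qavna" (len 5), cursors c1@0 c3@1 c2@4, authorship .....
After op 3 (add_cursor(5)): buffer="qavna" (len 5), cursors c1@0 c3@1 c2@4 c4@5, authorship .....
After op 4 (move_right): buffer="qavna" (len 5), cursors c1@1 c3@2 c2@5 c4@5, authorship .....
After op 5 (move_right): buffer="qavna" (len 5), cursors c1@2 c3@3 c2@5 c4@5, authorship .....
After op 6 (insert('m')): buffer="qamvmnamm" (len 9), cursors c1@3 c3@5 c2@9 c4@9, authorship ..1.3..24
After op 7 (move_left): buffer="qamvmnamm" (len 9), cursors c1@2 c3@4 c2@8 c4@8, authorship ..1.3..24

Answer: 2 8 4 8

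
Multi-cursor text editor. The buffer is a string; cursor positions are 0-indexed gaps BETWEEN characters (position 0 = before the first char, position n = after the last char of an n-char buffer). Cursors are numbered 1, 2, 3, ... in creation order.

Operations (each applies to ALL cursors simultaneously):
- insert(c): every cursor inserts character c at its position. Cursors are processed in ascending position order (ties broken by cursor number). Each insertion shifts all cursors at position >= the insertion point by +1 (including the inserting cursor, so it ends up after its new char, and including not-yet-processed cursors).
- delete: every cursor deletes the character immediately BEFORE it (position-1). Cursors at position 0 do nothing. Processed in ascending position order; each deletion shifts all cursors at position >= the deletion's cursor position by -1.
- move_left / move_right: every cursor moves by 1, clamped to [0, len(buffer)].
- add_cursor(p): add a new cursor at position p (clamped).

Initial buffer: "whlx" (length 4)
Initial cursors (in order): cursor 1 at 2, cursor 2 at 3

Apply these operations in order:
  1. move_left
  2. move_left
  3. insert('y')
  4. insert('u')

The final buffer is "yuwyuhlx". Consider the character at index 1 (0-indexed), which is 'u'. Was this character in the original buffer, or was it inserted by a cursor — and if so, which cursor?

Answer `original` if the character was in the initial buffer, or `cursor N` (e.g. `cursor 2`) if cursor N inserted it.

After op 1 (move_left): buffer="whlx" (len 4), cursors c1@1 c2@2, authorship ....
After op 2 (move_left): buffer="whlx" (len 4), cursors c1@0 c2@1, authorship ....
After op 3 (insert('y')): buffer="ywyhlx" (len 6), cursors c1@1 c2@3, authorship 1.2...
After op 4 (insert('u')): buffer="yuwyuhlx" (len 8), cursors c1@2 c2@5, authorship 11.22...
Authorship (.=original, N=cursor N): 1 1 . 2 2 . . .
Index 1: author = 1

Answer: cursor 1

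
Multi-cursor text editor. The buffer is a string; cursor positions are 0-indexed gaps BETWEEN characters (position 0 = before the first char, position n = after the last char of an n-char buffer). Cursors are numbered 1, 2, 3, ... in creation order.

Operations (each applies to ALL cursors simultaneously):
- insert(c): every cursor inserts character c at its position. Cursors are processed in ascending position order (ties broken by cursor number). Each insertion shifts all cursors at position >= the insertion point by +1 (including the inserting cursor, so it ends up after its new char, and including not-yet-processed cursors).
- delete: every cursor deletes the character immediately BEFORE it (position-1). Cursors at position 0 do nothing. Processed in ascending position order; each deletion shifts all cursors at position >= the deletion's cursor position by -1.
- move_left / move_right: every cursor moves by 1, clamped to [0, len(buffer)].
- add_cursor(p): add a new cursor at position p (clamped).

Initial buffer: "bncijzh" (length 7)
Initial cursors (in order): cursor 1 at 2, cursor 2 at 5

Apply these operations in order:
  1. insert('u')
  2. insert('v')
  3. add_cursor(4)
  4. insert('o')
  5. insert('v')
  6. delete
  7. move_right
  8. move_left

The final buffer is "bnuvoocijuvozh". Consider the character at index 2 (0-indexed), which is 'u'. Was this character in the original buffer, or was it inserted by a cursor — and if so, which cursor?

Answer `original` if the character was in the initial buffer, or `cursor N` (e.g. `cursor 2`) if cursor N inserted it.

After op 1 (insert('u')): buffer="bnucijuzh" (len 9), cursors c1@3 c2@7, authorship ..1...2..
After op 2 (insert('v')): buffer="bnuvcijuvzh" (len 11), cursors c1@4 c2@9, authorship ..11...22..
After op 3 (add_cursor(4)): buffer="bnuvcijuvzh" (len 11), cursors c1@4 c3@4 c2@9, authorship ..11...22..
After op 4 (insert('o')): buffer="bnuvoocijuvozh" (len 14), cursors c1@6 c3@6 c2@12, authorship ..1113...222..
After op 5 (insert('v')): buffer="bnuvoovvcijuvovzh" (len 17), cursors c1@8 c3@8 c2@15, authorship ..111313...2222..
After op 6 (delete): buffer="bnuvoocijuvozh" (len 14), cursors c1@6 c3@6 c2@12, authorship ..1113...222..
After op 7 (move_right): buffer="bnuvoocijuvozh" (len 14), cursors c1@7 c3@7 c2@13, authorship ..1113...222..
After op 8 (move_left): buffer="bnuvoocijuvozh" (len 14), cursors c1@6 c3@6 c2@12, authorship ..1113...222..
Authorship (.=original, N=cursor N): . . 1 1 1 3 . . . 2 2 2 . .
Index 2: author = 1

Answer: cursor 1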